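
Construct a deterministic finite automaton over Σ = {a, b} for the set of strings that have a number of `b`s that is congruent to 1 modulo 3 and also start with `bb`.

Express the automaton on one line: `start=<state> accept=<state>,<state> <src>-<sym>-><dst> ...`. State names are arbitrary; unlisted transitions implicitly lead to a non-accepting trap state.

start=q0 accept=q7 q0-a->q1 q0-b->q2 q1-a->q1 q1-b->q3 q2-a->q3 q2-b->q4 q3-a->q3 q3-b->q5 q4-a->q4 q4-b->q6 q5-a->q5 q5-b->q1 q6-a->q6 q6-b->q7 q7-a->q7 q7-b->q4

Handle the two conditions separately and then intersect. One (3 states) tracks the count of `b`s modulo 3; the other (4 states) tracks whether the input so far still matches the prefix `bb`. Each combined state is a pair, one component from each; accept when both components accept.
        a   b  
>  q0   q1  q2 
   q1   q1  q3 
   q2   q3  q4 
   q3   q3  q5 
   q4   q4  q6 
   q5   q5  q1 
   q6   q6  q7 
 * q7   q7  q4 
(> = start, * = accepting)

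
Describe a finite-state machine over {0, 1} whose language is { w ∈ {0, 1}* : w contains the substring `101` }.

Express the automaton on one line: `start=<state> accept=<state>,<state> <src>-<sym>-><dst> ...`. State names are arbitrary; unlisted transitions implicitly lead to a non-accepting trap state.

States S0..S2 record the length of the longest prefix of `101` that matches the current input suffix. Reaching S3 means `101` has been seen, and we stay there forever. Accept from S3.
4 states suffice.
        0   1  
>  S0   S0  S1 
   S1   S2  S1 
   S2   S0  S3 
 * S3   S3  S3 
(> = start, * = accepting)

start=S0 accept=S3 S0-0->S0 S0-1->S1 S1-0->S2 S1-1->S1 S2-0->S0 S2-1->S3 S3-0->S3 S3-1->S3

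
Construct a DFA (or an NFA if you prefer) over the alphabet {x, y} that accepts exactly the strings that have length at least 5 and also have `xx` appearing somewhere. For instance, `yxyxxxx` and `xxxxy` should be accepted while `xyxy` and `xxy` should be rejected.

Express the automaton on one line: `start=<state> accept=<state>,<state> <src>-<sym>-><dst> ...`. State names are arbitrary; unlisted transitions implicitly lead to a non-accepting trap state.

start=q0 accept=q12,q15 q0-x->q1 q0-y->q2 q1-x->q3 q1-y->q4 q2-x->q5 q2-y->q4 q3-x->q6 q3-y->q6 q4-x->q7 q4-y->q8 q5-x->q6 q5-y->q8 q6-x->q9 q6-y->q9 q7-x->q9 q7-y->q10 q8-x->q11 q8-y->q10 q9-x->q12 q9-y->q12 q10-x->q13 q10-y->q14 q11-x->q12 q11-y->q14 q12-x->q15 q12-y->q15 q13-x->q15 q13-y->q16 q14-x->q17 q14-y->q16 q15-x->q15 q15-y->q15 q16-x->q17 q16-y->q16 q17-x->q15 q17-y->q16

Handle the two conditions separately and then intersect. The first has 7 states tracking the input length, saturating at 6; the second has 3 states tracking whether and how much of `xx` has been seen. A product state is a pair (one from each), accepting exactly when both do.
          x    y  
>  q0     q1   q2 
   q1     q3   q4 
   q2     q5   q4 
   q3     q6   q6 
   q4     q7   q8 
   q5     q6   q8 
   q6     q9   q9 
   q7     q9  q10 
   q8    q11  q10 
   q9    q12  q12 
   q10   q13  q14 
   q11   q12  q14 
 * q12   q15  q15 
   q13   q15  q16 
   q14   q17  q16 
 * q15   q15  q15 
   q16   q17  q16 
   q17   q15  q16 
(> = start, * = accepting)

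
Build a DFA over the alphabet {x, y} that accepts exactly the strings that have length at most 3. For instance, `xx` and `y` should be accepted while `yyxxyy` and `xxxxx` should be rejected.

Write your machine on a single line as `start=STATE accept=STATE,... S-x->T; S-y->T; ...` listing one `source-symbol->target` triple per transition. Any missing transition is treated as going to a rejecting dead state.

We only need to distinguish lengths 0, 1, …, 3, and '>3'. Chain q0 → q1 → q2 → q3 → q4 on every symbol, with q4 looping. Accepting states: {q0, q1, q2, q3}.
A 5-state machine:
        x   y  
>* q0   q1  q1 
 * q1   q2  q2 
 * q2   q3  q3 
 * q3   q4  q4 
   q4   q4  q4 
(> = start, * = accepting)

start=q0; accept=q0,q1,q2,q3; q0-x->q1; q0-y->q1; q1-x->q2; q1-y->q2; q2-x->q3; q2-y->q3; q3-x->q4; q3-y->q4; q4-x->q4; q4-y->q4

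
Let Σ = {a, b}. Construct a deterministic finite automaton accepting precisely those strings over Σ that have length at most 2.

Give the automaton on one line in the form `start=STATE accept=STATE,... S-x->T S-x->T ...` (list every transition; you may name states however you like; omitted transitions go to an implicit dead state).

start=q0 accept=q0,q1,q2 q0-a->q1 q0-b->q1 q1-a->q2 q1-b->q2 q2-a->q3 q2-b->q3 q3-a->q3 q3-b->q3

Count input length up to 3: every symbol moves from q0 toward q3, which means 'more than 2' and absorbs. Accept from {q0, q1, q2}.
A 4-state machine:
        a   b  
>* q0   q1  q1 
 * q1   q2  q2 
 * q2   q3  q3 
   q3   q3  q3 
(> = start, * = accepting)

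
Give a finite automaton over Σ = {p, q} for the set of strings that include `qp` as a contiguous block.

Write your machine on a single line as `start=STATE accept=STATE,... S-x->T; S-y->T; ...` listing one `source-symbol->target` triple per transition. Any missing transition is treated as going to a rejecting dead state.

start=s0; accept=s2; s0-p->s0; s0-q->s1; s1-p->s2; s1-q->s1; s2-p->s2; s2-q->s2

Track how much of `qp` has been matched so far: state s0 is no progress, s2 is the absorbing accept state reached once `qp` has occurred. Intermediate states record partial matches; on a mismatch, fall back to the longest reusable overlap.
With 3 states:
        p   q  
>  s0   s0  s1 
   s1   s2  s1 
 * s2   s2  s2 
(> = start, * = accepting)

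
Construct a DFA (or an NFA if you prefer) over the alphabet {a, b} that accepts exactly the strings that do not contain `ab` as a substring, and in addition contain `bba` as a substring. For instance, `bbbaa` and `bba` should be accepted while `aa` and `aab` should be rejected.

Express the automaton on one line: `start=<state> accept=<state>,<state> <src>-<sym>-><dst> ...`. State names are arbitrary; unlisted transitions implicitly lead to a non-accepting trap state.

Run two small machines in parallel and take their product. One (3 states) tracks partial matches of the forbidden pattern `ab`; the other (4 states) tracks whether and how much of `bba` has been seen. Each combined state is a pair, one component from each; accept when both components accept. Equivalent product states are then merged.
With 5 states:
        a   b  
>  S0   S1  S2 
   S1   S1  S1 
   S2   S1  S3 
   S3   S4  S3 
 * S4   S4  S1 
(> = start, * = accepting)

start=S0 accept=S4 S0-a->S1 S0-b->S2 S1-a->S1 S1-b->S1 S2-a->S1 S2-b->S3 S3-a->S4 S3-b->S3 S4-a->S4 S4-b->S1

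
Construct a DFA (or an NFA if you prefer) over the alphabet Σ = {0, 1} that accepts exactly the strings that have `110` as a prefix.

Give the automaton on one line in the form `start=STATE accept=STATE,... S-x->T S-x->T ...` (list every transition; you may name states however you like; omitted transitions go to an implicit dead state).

start=q0 accept=q3 q0-0->q4 q0-1->q1 q1-0->q4 q1-1->q2 q2-0->q3 q2-1->q4 q3-0->q3 q3-1->q3 q4-0->q4 q4-1->q4

Check the first 3 symbols one by one: q0 through q2 record how many have matched `110` so far; any wrong symbol goes to the dead state q4. After all 3 match we enter the accepting sink q3.
A 5-state machine:
        0   1  
>  q0   q4  q1 
   q1   q4  q2 
   q2   q3  q4 
 * q3   q3  q3 
   q4   q4  q4 
(> = start, * = accepting)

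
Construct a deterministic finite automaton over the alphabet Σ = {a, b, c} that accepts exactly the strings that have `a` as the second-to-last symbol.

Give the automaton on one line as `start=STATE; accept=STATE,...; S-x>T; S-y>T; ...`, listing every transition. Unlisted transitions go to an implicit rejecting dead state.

start=q0; accept=q4,q5,q6; q0-a>q1; q0-b>q2; q0-c>q3; q1-a>q4; q1-b>q5; q1-c>q6; q2-a>q7; q2-b>q8; q2-c>q9; q3-a>q10; q3-b>q11; q3-c>q12; q4-a>q4; q4-b>q5; q4-c>q6; q5-a>q7; q5-b>q8; q5-c>q9; q6-a>q10; q6-b>q11; q6-c>q12; q7-a>q4; q7-b>q5; q7-c>q6; q8-a>q7; q8-b>q8; q8-c>q9; q9-a>q10; q9-b>q11; q9-c>q12; q10-a>q4; q10-b>q5; q10-c>q6; q11-a>q7; q11-b>q8; q11-c>q9; q12-a>q10; q12-b>q11; q12-c>q12

A DFA must remember the last 2 symbols (since which symbol is second-to-last isn't known until the input ends). Use one state per possible window of the last ≤2 symbols; accept from those whose window starts with `a`.
A 13-state machine:
          a    b    c  
>  q0     q1   q2   q3 
   q1     q4   q5   q6 
   q2     q7   q8   q9 
   q3    q10  q11  q12 
 * q4     q4   q5   q6 
 * q5     q7   q8   q9 
 * q6    q10  q11  q12 
   q7     q4   q5   q6 
   q8     q7   q8   q9 
   q9    q10  q11  q12 
   q10    q4   q5   q6 
   q11    q7   q8   q9 
   q12   q10  q11  q12 
(> = start, * = accepting)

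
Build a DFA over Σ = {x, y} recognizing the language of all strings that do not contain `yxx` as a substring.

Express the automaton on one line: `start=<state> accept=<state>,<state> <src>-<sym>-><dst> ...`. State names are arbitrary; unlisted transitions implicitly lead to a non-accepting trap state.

start=S0 accept=S0,S1,S2 S0-x->S0 S0-y->S1 S1-x->S2 S1-y->S1 S2-x->S3 S2-y->S1 S3-x->S3 S3-y->S3

Track partial matches of the forbidden pattern `yxx`. State S3 is a dead state reached once `yxx` has occurred; every other state accepts. S0 means no part of `yxx` is currently matched.
With 4 states:
        x   y  
>* S0   S0  S1 
 * S1   S2  S1 
 * S2   S3  S1 
   S3   S3  S3 
(> = start, * = accepting)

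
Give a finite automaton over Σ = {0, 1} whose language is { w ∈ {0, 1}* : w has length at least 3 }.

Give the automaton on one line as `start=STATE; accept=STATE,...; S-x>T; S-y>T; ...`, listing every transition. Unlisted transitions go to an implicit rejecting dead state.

Count input length up to 4: every symbol moves from q0 toward q4, which means 'more than 3' and absorbs. Accept from {q3, q4}.
With 5 states:
        0   1  
>  q0   q1  q1 
   q1   q2  q2 
   q2   q3  q3 
 * q3   q4  q4 
 * q4   q4  q4 
(> = start, * = accepting)

start=q0; accept=q3,q4; q0-0>q1; q0-1>q1; q1-0>q2; q1-1>q2; q2-0>q3; q2-1>q3; q3-0>q4; q3-1>q4; q4-0>q4; q4-1>q4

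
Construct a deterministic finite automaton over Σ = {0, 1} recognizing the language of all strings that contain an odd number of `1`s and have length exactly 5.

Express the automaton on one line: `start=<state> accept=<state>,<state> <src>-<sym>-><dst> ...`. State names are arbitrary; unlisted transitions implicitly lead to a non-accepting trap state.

Build one automaton per condition and run them in lockstep. The first has 2 states tracking the count of `1`s modulo 2; the second has 7 states tracking the input length, saturating at 6. A product state is a pair (one from each), accepting exactly when both do. Equivalent product states are then merged.
          0    1  
>  q0     q1   q2 
   q1     q3   q4 
   q2     q4   q3 
   q3     q5   q6 
   q4     q6   q5 
   q5     q7   q8 
   q6     q8   q7 
   q7     q9  q10 
   q8    q10   q9 
   q9     q9   q9 
 * q10    q9   q9 
(> = start, * = accepting)

start=q0 accept=q10 q0-0->q1 q0-1->q2 q1-0->q3 q1-1->q4 q2-0->q4 q2-1->q3 q3-0->q5 q3-1->q6 q4-0->q6 q4-1->q5 q5-0->q7 q5-1->q8 q6-0->q8 q6-1->q7 q7-0->q9 q7-1->q10 q8-0->q10 q8-1->q9 q9-0->q9 q9-1->q9 q10-0->q9 q10-1->q9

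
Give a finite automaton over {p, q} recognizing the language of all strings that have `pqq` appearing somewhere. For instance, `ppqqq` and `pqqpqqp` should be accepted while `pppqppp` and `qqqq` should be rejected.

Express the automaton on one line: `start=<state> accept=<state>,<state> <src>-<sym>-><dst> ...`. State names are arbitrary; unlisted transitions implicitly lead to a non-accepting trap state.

start=S0 accept=S3 S0-p->S1 S0-q->S0 S1-p->S1 S1-q->S2 S2-p->S1 S2-q->S3 S3-p->S3 S3-q->S3

States S0..S2 record the length of the longest prefix of `pqq` that matches the current input suffix. Reaching S3 means `pqq` has been seen, and we stay there forever. Accept from S3.
A 4-state machine:
        p   q  
>  S0   S1  S0 
   S1   S1  S2 
   S2   S1  S3 
 * S3   S3  S3 
(> = start, * = accepting)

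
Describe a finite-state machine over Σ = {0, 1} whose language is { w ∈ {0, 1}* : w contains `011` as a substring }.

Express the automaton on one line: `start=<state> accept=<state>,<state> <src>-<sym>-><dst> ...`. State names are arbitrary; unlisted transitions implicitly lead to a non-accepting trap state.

start=q0 accept=q3 q0-0->q1 q0-1->q0 q1-0->q1 q1-1->q2 q2-0->q1 q2-1->q3 q3-0->q3 q3-1->q3

States q0..q2 record the length of the longest prefix of `011` that matches the current input suffix. Reaching q3 means `011` has been seen, and we stay there forever. Accept from q3.
4 states suffice.
        0   1  
>  q0   q1  q0 
   q1   q1  q2 
   q2   q1  q3 
 * q3   q3  q3 
(> = start, * = accepting)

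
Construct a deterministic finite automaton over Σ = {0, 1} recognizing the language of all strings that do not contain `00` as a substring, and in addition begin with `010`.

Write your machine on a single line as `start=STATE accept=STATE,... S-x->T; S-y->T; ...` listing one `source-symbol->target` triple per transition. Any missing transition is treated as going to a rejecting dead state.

start=s0; accept=s4,s5; s0-0->s1; s0-1->s2; s1-0->s2; s1-1->s3; s2-0->s2; s2-1->s2; s3-0->s4; s3-1->s2; s4-0->s2; s4-1->s5; s5-0->s4; s5-1->s5

Build one automaton per condition and run them in lockstep. One (3 states) tracks partial matches of the forbidden pattern `00`; the other (5 states) tracks whether the input so far still matches the prefix `010`. Each combined state is a pair, one component from each; accept when both components accept. After merging equivalent states the machine shrinks.
6 states suffice.
        0   1  
>  s0   s1  s2 
   s1   s2  s3 
   s2   s2  s2 
   s3   s4  s2 
 * s4   s2  s5 
 * s5   s4  s5 
(> = start, * = accepting)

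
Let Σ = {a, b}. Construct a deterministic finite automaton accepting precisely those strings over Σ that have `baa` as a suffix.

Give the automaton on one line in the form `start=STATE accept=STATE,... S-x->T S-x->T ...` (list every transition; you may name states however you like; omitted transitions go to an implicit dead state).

start=s0 accept=s3 s0-a->s0 s0-b->s1 s1-a->s2 s1-b->s1 s2-a->s3 s2-b->s1 s3-a->s0 s3-b->s1

Let each state record the length of the longest suffix of the input read so far that is also a prefix of `baa`. s1 means the last symbol is `b`; s2 means the last 2 symbols are `ba`; s3 means the last 3 symbols are `baa`. Accept only at s3, where the string currently ends in `baa`.
A 4-state machine:
        a   b  
>  s0   s0  s1 
   s1   s2  s1 
   s2   s3  s1 
 * s3   s0  s1 
(> = start, * = accepting)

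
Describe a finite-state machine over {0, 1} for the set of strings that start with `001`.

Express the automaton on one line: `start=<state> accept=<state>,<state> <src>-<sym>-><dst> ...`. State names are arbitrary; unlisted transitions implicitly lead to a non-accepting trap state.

Check the first 3 symbols one by one: S0 through S2 record how many have matched `001` so far; any wrong symbol goes to the dead state S4. After all 3 match we enter the accepting sink S3.
With 5 states:
        0   1  
>  S0   S1  S4 
   S1   S2  S4 
   S2   S4  S3 
 * S3   S3  S3 
   S4   S4  S4 
(> = start, * = accepting)

start=S0 accept=S3 S0-0->S1 S0-1->S4 S1-0->S2 S1-1->S4 S2-0->S4 S2-1->S3 S3-0->S3 S3-1->S3 S4-0->S4 S4-1->S4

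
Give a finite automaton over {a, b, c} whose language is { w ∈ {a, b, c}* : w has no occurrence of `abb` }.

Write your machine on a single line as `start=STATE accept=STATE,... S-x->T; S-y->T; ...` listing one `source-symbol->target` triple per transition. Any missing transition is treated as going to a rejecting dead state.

start=s0; accept=s0,s1,s2; s0-a->s1; s0-b->s0; s0-c->s0; s1-a->s1; s1-b->s2; s1-c->s0; s2-a->s1; s2-b->s3; s2-c->s0; s3-a->s3; s3-b->s3; s3-c->s3

Track partial matches of the forbidden pattern `abb`. State s3 is a dead state reached once `abb` has occurred; every other state accepts. s0 means no part of `abb` is currently matched.
        a   b   c  
>* s0   s1  s0  s0 
 * s1   s1  s2  s0 
 * s2   s1  s3  s0 
   s3   s3  s3  s3 
(> = start, * = accepting)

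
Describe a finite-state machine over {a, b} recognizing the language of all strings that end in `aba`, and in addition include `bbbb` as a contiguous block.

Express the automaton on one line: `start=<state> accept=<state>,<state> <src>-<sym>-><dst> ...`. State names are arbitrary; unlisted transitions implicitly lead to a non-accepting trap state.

Handle the two conditions separately and then intersect. One (4 states) tracks how much of the suffix `aba` has currently been matched; the other (5 states) tracks whether and how much of `bbbb` has been seen. Each combined state is a pair, one component from each; accept when both components accept.
          a    b  
>  S0     S1   S2 
   S1     S1   S3 
   S2     S1   S4 
   S3     S5   S4 
   S4     S1   S6 
   S5     S1   S3 
   S6     S1   S7 
   S7     S8   S7 
   S8     S8   S9 
   S9    S10   S7 
 * S10    S8   S9 
(> = start, * = accepting)

start=S0 accept=S10 S0-a->S1 S0-b->S2 S1-a->S1 S1-b->S3 S2-a->S1 S2-b->S4 S3-a->S5 S3-b->S4 S4-a->S1 S4-b->S6 S5-a->S1 S5-b->S3 S6-a->S1 S6-b->S7 S7-a->S8 S7-b->S7 S8-a->S8 S8-b->S9 S9-a->S10 S9-b->S7 S10-a->S8 S10-b->S9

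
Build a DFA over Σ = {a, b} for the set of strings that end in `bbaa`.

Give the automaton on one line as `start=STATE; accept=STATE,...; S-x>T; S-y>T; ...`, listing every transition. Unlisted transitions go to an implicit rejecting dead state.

Remember how much of `bbaa` the current input suffix matches. State S0 means no match yet; S1 means the last symbol is `b`; S2 means the last 2 symbols are `bb`; S3 means the last 3 symbols are `bba`; S4 means the last 4 symbols are `bbaa`. Only S4 accepts. On a mismatch, fall back to the longest proper suffix that is still a prefix of `bbaa`.
        a   b  
>  S0   S0  S1 
   S1   S0  S2 
   S2   S3  S2 
   S3   S4  S1 
 * S4   S0  S1 
(> = start, * = accepting)

start=S0; accept=S4; S0-a>S0; S0-b>S1; S1-a>S0; S1-b>S2; S2-a>S3; S2-b>S2; S3-a>S4; S3-b>S1; S4-a>S0; S4-b>S1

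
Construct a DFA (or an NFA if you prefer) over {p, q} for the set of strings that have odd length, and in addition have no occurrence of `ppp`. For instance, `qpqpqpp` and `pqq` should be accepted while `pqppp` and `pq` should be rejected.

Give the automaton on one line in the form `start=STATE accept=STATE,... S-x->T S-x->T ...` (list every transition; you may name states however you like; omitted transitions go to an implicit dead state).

Build one automaton per condition and run them in lockstep. One (2 states) tracks the input length modulo 2; the other (4 states) tracks partial matches of the forbidden pattern `ppp`. Each combined state is a pair, one component from each; accept when both components accept. After merging equivalent states the machine shrinks.
A 7-state machine:
        p   q  
>  s0   s1  s2 
 * s1   s3  s0 
 * s2   s4  s0 
   s3   s5  s2 
   s4   s6  s2 
   s5   s5  s5 
 * s6   s5  s0 
(> = start, * = accepting)

start=s0 accept=s1,s2,s6 s0-p->s1 s0-q->s2 s1-p->s3 s1-q->s0 s2-p->s4 s2-q->s0 s3-p->s5 s3-q->s2 s4-p->s6 s4-q->s2 s5-p->s5 s5-q->s5 s6-p->s5 s6-q->s0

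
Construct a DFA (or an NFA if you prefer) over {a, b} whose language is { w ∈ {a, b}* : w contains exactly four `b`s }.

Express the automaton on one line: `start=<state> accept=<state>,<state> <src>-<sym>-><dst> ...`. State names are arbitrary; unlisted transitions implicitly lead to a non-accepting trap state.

Count `b`s, saturating at 5: states q0 through q4 mean 0 through 4 `b`s seen; q5 means more than 4. Each `b` increments (capped at q5); other symbols loop. Accept from {q4}.
With 6 states:
        a   b  
>  q0   q0  q1 
   q1   q1  q2 
   q2   q2  q3 
   q3   q3  q4 
 * q4   q4  q5 
   q5   q5  q5 
(> = start, * = accepting)

start=q0 accept=q4 q0-a->q0 q0-b->q1 q1-a->q1 q1-b->q2 q2-a->q2 q2-b->q3 q3-a->q3 q3-b->q4 q4-a->q4 q4-b->q5 q5-a->q5 q5-b->q5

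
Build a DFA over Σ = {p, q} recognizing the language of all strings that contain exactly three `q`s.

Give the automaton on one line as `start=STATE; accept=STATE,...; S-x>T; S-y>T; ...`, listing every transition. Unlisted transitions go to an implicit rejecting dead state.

Count `q`s, saturating at 4: states S0 through S3 mean 0 through 3 `q`s seen; S4 means more than 3. Each `q` increments (capped at S4); other symbols loop. Accept from {S3}.
A 5-state machine:
        p   q  
>  S0   S0  S1 
   S1   S1  S2 
   S2   S2  S3 
 * S3   S3  S4 
   S4   S4  S4 
(> = start, * = accepting)

start=S0; accept=S3; S0-p>S0; S0-q>S1; S1-p>S1; S1-q>S2; S2-p>S2; S2-q>S3; S3-p>S3; S3-q>S4; S4-p>S4; S4-q>S4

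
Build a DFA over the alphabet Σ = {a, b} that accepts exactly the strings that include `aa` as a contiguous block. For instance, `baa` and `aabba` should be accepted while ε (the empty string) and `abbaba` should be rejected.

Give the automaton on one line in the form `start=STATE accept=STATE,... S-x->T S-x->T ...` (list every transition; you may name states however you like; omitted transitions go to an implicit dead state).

States S0..S1 record the length of the longest prefix of `aa` that matches the current input suffix. Reaching S2 means `aa` has been seen, and we stay there forever. Accept from S2.
A 3-state machine:
        a   b  
>  S0   S1  S0 
   S1   S2  S0 
 * S2   S2  S2 
(> = start, * = accepting)

start=S0 accept=S2 S0-a->S1 S0-b->S0 S1-a->S2 S1-b->S0 S2-a->S2 S2-b->S2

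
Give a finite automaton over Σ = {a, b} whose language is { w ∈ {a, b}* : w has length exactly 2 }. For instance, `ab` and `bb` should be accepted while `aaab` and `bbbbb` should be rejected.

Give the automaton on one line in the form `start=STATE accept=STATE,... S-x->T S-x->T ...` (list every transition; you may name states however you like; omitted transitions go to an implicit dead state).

start=q0 accept=q2 q0-a->q1 q0-b->q1 q1-a->q2 q1-b->q2 q2-a->q3 q2-b->q3 q3-a->q3 q3-b->q3

We only need to distinguish lengths 0, 1, …, 2, and '>2'. Chain q0 → q1 → q2 → q3 on every symbol, with q3 looping. Accepting states: {q2}.
A 4-state machine:
        a   b  
>  q0   q1  q1 
   q1   q2  q2 
 * q2   q3  q3 
   q3   q3  q3 
(> = start, * = accepting)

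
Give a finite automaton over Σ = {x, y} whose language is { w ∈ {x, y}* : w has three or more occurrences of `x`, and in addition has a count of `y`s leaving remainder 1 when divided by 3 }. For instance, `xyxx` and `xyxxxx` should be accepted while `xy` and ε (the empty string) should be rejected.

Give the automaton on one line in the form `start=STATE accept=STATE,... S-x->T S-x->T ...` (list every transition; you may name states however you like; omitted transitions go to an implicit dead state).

Run two small machines in parallel and take their product. One (5 states) tracks the count of `x`s, saturating at 4; the other (3 states) tracks the count of `y`s modulo 3. Each combined state is a pair, one component from each; accept when both components accept.
          x    y  
>  q0     q1   q2 
   q1     q3   q4 
   q2     q4   q5 
   q3     q6   q7 
   q4     q7   q8 
   q5     q8   q0 
   q6     q9  q10 
   q7    q10  q11 
   q8    q11   q1 
   q9     q9  q12 
 * q10   q12  q13 
   q11   q13   q3 
 * q12   q12  q14 
   q13   q14   q6 
   q14   q14   q9 
(> = start, * = accepting)

start=q0 accept=q10,q12 q0-x->q1 q0-y->q2 q1-x->q3 q1-y->q4 q2-x->q4 q2-y->q5 q3-x->q6 q3-y->q7 q4-x->q7 q4-y->q8 q5-x->q8 q5-y->q0 q6-x->q9 q6-y->q10 q7-x->q10 q7-y->q11 q8-x->q11 q8-y->q1 q9-x->q9 q9-y->q12 q10-x->q12 q10-y->q13 q11-x->q13 q11-y->q3 q12-x->q12 q12-y->q14 q13-x->q14 q13-y->q6 q14-x->q14 q14-y->q9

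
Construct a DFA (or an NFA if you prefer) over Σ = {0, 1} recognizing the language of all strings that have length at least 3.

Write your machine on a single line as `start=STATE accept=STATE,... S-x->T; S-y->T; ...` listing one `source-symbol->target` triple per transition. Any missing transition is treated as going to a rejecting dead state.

start=q0; accept=q3,q4; q0-0->q1; q0-1->q1; q1-0->q2; q1-1->q2; q2-0->q3; q2-1->q3; q3-0->q4; q3-1->q4; q4-0->q4; q4-1->q4

We only need to distinguish lengths 0, 1, …, 3, and '>3'. Chain q0 → q1 → q2 → q3 → q4 on every symbol, with q4 looping. Accepting states: {q3, q4}.
With 5 states:
        0   1  
>  q0   q1  q1 
   q1   q2  q2 
   q2   q3  q3 
 * q3   q4  q4 
 * q4   q4  q4 
(> = start, * = accepting)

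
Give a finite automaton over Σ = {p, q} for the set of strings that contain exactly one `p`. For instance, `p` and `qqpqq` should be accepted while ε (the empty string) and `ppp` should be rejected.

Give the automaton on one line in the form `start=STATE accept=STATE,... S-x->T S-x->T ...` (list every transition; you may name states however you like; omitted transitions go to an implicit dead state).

start=S0 accept=S1 S0-p->S1 S0-q->S0 S1-p->S2 S1-q->S1 S2-p->S2 S2-q->S2

Count `p`s, saturating at 2: state S0 means no `p` yet, S1 means one `p` seen, S2 means more than one. Each `p` increments (capped at S2); other symbols loop. Accept from {S1}.
3 states suffice.
        p   q  
>  S0   S1  S0 
 * S1   S2  S1 
   S2   S2  S2 
(> = start, * = accepting)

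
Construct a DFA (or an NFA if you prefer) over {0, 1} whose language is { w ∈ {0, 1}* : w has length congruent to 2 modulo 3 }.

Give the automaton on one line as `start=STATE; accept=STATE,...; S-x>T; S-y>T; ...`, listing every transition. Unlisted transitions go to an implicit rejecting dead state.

start=A; accept=C; A-0>B; A-1>B; B-0>C; B-1>C; C-0>A; C-1>A

Only the length mod 3 matters, so use a 3-cycle: from any state, every input symbol moves to the next state, wrapping C back to A. Mark C accepting.
3 states suffice.
       0  1 
>  A   B  B 
   B   C  C 
 * C   A  A 
(> = start, * = accepting)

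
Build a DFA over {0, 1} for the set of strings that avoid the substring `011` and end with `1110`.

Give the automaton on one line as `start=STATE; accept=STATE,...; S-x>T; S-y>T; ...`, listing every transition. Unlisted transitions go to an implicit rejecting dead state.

start=s0; accept=s5; s0-0>s1; s0-1>s2; s1-0>s1; s1-1>s1; s2-0>s1; s2-1>s3; s3-0>s1; s3-1>s4; s4-0>s5; s4-1>s4; s5-0>s1; s5-1>s1

Run two small machines in parallel and take their product. The first has 4 states tracking partial matches of the forbidden pattern `011`; the second has 5 states tracking how much of the suffix `1110` has currently been matched. A product state is a pair (one from each), accepting exactly when both do. Minimizing collapses redundant product states.
6 states suffice.
        0   1  
>  s0   s1  s2 
   s1   s1  s1 
   s2   s1  s3 
   s3   s1  s4 
   s4   s5  s4 
 * s5   s1  s1 
(> = start, * = accepting)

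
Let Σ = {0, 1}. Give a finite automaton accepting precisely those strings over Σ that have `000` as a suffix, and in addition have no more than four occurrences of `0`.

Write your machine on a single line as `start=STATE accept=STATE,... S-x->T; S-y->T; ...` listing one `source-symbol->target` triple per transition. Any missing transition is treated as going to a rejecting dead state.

Handle the two conditions separately and then intersect. The first has 4 states tracking how much of the suffix `000` has currently been matched; the second has 6 states tracking the count of `0`s, saturating at 5. A product state is a pair (one from each), accepting exactly when both do.
18 states suffice.
          0    1  
>  q0     q1   q0 
   q1     q2   q3 
   q2     q4   q5 
   q3     q6   q3 
 * q4     q7   q8 
   q5     q9   q5 
   q6    q10   q5 
 * q7    q11  q12 
   q8    q13   q8 
   q9    q14   q8 
   q10    q7   q8 
   q11   q11  q15 
   q12   q16  q12 
   q13   q17  q12 
   q14   q11  q12 
   q15   q16  q15 
   q16   q17  q15 
   q17   q11  q15 
(> = start, * = accepting)

start=q0; accept=q4,q7; q0-0->q1; q0-1->q0; q1-0->q2; q1-1->q3; q2-0->q4; q2-1->q5; q3-0->q6; q3-1->q3; q4-0->q7; q4-1->q8; q5-0->q9; q5-1->q5; q6-0->q10; q6-1->q5; q7-0->q11; q7-1->q12; q8-0->q13; q8-1->q8; q9-0->q14; q9-1->q8; q10-0->q7; q10-1->q8; q11-0->q11; q11-1->q15; q12-0->q16; q12-1->q12; q13-0->q17; q13-1->q12; q14-0->q11; q14-1->q12; q15-0->q16; q15-1->q15; q16-0->q17; q16-1->q15; q17-0->q11; q17-1->q15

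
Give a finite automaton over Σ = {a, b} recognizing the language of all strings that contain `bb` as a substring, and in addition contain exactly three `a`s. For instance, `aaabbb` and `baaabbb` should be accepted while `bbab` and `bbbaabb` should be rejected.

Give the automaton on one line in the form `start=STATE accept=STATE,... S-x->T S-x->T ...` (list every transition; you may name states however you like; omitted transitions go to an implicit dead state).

start=q0 accept=q12 q0-a->q1 q0-b->q2 q1-a->q3 q1-b->q4 q2-a->q1 q2-b->q5 q3-a->q6 q3-b->q7 q4-a->q3 q4-b->q8 q5-a->q8 q5-b->q5 q6-a->q9 q6-b->q10 q7-a->q6 q7-b->q11 q8-a->q11 q8-b->q8 q9-a->q9 q9-b->q9 q10-a->q9 q10-b->q12 q11-a->q12 q11-b->q11 q12-a->q9 q12-b->q12

Build one automaton per condition and run them in lockstep. One (3 states) tracks whether and how much of `bb` has been seen; the other (5 states) tracks the count of `a`s, saturating at 4. Each combined state is a pair, one component from each; accept when both components accept. Equivalent product states are then merged.
13 states suffice.
          a    b  
>  q0     q1   q2 
   q1     q3   q4 
   q2     q1   q5 
   q3     q6   q7 
   q4     q3   q8 
   q5     q8   q5 
   q6     q9  q10 
   q7     q6  q11 
   q8    q11   q8 
   q9     q9   q9 
   q10    q9  q12 
   q11   q12  q11 
 * q12    q9  q12 
(> = start, * = accepting)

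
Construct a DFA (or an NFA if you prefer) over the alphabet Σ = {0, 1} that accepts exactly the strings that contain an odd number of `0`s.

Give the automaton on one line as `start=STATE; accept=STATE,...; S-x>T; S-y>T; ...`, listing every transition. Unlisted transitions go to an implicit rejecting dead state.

The only thing that matters is how many `0`s have appeared, reduced mod 2. Use one state per residue: q0 for 0, …, q1 for 1. Reading `0` moves to the next residue; anything else stays put. q1 is accepting.
2 states suffice.
        0   1  
>  q0   q1  q0 
 * q1   q0  q1 
(> = start, * = accepting)

start=q0; accept=q1; q0-0>q1; q0-1>q0; q1-0>q0; q1-1>q1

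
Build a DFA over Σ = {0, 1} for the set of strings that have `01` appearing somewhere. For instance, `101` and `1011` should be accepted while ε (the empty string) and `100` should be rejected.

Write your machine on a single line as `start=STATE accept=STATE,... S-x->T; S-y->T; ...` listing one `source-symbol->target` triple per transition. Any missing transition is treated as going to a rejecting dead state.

start=S0; accept=S2; S0-0->S1; S0-1->S0; S1-0->S1; S1-1->S2; S2-0->S2; S2-1->S2

States S0..S1 record the length of the longest prefix of `01` that matches the current input suffix. Reaching S2 means `01` has been seen, and we stay there forever. Accept from S2.
        0   1  
>  S0   S1  S0 
   S1   S1  S2 
 * S2   S2  S2 
(> = start, * = accepting)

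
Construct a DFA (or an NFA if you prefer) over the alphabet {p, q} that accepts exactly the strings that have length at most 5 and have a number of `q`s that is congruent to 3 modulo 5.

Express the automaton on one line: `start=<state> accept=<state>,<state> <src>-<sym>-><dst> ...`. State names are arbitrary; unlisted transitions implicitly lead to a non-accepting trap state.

start=A accept=J,L,M A-p->B A-q->C B-p->D B-q->E C-p->E C-q->F D-p->G D-q->H E-p->H E-q->I F-p->I F-q->J G-p->G G-q->G H-p->G H-q->K I-p->K I-q->L J-p->L J-q->G K-p->G K-q->M L-p->M L-q->G M-p->G M-q->G

Run two small machines in parallel and take their product. The first has 7 states tracking the input length, saturating at 6; the second has 5 states tracking the count of `q`s modulo 5. A product state is a pair (one from each), accepting exactly when both do. Minimizing collapses redundant product states.
With 13 states:
       p  q 
>  A   B  C 
   B   D  E 
   C   E  F 
   D   G  H 
   E   H  I 
   F   I  J 
   G   G  G 
   H   G  K 
   I   K  L 
 * J   L  G 
   K   G  M 
 * L   M  G 
 * M   G  G 
(> = start, * = accepting)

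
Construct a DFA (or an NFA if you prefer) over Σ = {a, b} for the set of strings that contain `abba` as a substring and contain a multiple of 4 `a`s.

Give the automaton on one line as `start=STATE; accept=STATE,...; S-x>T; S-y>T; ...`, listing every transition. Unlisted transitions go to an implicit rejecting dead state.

Build one automaton per condition and run them in lockstep. One (5 states) tracks whether and how much of `abba` has been seen; the other (4 states) tracks the count of `a`s modulo 4. Each combined state is a pair, one component from each; accept when both components accept.
          a    b  
>  q0     q1   q0 
   q1     q2   q3 
   q2     q4   q5 
   q3     q2   q6 
   q4     q7   q8 
   q5     q4   q9 
   q6    q10  q11 
   q7     q1  q12 
   q8     q7  q13 
   q9    q14  q15 
   q10   q14  q10 
   q11    q2  q11 
   q12    q1  q16 
   q13   q17  q18 
   q14   q17  q14 
   q15    q4  q15 
   q16   q19   q0 
 * q17   q19  q17 
   q18    q7  q18 
   q19   q10  q19 
(> = start, * = accepting)

start=q0; accept=q17; q0-a>q1; q0-b>q0; q1-a>q2; q1-b>q3; q2-a>q4; q2-b>q5; q3-a>q2; q3-b>q6; q4-a>q7; q4-b>q8; q5-a>q4; q5-b>q9; q6-a>q10; q6-b>q11; q7-a>q1; q7-b>q12; q8-a>q7; q8-b>q13; q9-a>q14; q9-b>q15; q10-a>q14; q10-b>q10; q11-a>q2; q11-b>q11; q12-a>q1; q12-b>q16; q13-a>q17; q13-b>q18; q14-a>q17; q14-b>q14; q15-a>q4; q15-b>q15; q16-a>q19; q16-b>q0; q17-a>q19; q17-b>q17; q18-a>q7; q18-b>q18; q19-a>q10; q19-b>q19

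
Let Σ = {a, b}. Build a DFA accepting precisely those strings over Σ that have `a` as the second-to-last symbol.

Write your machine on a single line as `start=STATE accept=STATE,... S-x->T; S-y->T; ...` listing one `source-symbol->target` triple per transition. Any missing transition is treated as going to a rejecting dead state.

A DFA must remember the last 2 symbols (since which symbol is second-to-last isn't known until the input ends). Use one state per possible window of the last ≤2 symbols; accept from those whose window starts with `a`.
        a   b  
>  s0   s1  s2 
   s1   s3  s4 
   s2   s5  s6 
 * s3   s3  s4 
 * s4   s5  s6 
   s5   s3  s4 
   s6   s5  s6 
(> = start, * = accepting)

start=s0; accept=s3,s4; s0-a->s1; s0-b->s2; s1-a->s3; s1-b->s4; s2-a->s5; s2-b->s6; s3-a->s3; s3-b->s4; s4-a->s5; s4-b->s6; s5-a->s3; s5-b->s4; s6-a->s5; s6-b->s6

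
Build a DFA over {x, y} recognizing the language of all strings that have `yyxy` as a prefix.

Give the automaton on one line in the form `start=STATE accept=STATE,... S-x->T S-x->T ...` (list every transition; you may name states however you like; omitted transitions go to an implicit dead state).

start=S0 accept=S4 S0-x->S5 S0-y->S1 S1-x->S5 S1-y->S2 S2-x->S3 S2-y->S5 S3-x->S5 S3-y->S4 S4-x->S4 S4-y->S4 S5-x->S5 S5-y->S5

Check the first 4 symbols one by one: S0 through S3 record how many have matched `yyxy` so far; any wrong symbol goes to the dead state S5. After all 4 match we enter the accepting sink S4.
With 6 states:
        x   y  
>  S0   S5  S1 
   S1   S5  S2 
   S2   S3  S5 
   S3   S5  S4 
 * S4   S4  S4 
   S5   S5  S5 
(> = start, * = accepting)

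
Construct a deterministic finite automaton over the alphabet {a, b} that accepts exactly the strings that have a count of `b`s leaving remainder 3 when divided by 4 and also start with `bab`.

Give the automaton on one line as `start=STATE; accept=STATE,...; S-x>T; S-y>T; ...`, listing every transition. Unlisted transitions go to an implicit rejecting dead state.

Build one automaton per condition and run them in lockstep. The first has 4 states tracking the count of `b`s modulo 4; the second has 5 states tracking whether the input so far still matches the prefix `bab`. A product state is a pair (one from each), accepting exactly when both do.
An 11-state machine:
          a    b  
>  q0     q1   q2 
   q1     q1   q3 
   q2     q4   q5 
   q3     q3   q5 
   q4     q3   q6 
   q5     q5   q7 
   q6     q6   q8 
   q7     q7   q1 
 * q8     q8   q9 
   q9     q9  q10 
   q10   q10   q6 
(> = start, * = accepting)

start=q0; accept=q8; q0-a>q1; q0-b>q2; q1-a>q1; q1-b>q3; q2-a>q4; q2-b>q5; q3-a>q3; q3-b>q5; q4-a>q3; q4-b>q6; q5-a>q5; q5-b>q7; q6-a>q6; q6-b>q8; q7-a>q7; q7-b>q1; q8-a>q8; q8-b>q9; q9-a>q9; q9-b>q10; q10-a>q10; q10-b>q6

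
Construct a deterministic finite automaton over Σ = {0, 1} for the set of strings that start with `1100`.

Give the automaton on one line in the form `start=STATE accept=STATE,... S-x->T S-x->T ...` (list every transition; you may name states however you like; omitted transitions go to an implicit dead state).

Check the first 4 symbols one by one: q0 through q3 record how many have matched `1100` so far; any wrong symbol goes to the dead state q5. After all 4 match we enter the accepting sink q4.
6 states suffice.
        0   1  
>  q0   q5  q1 
   q1   q5  q2 
   q2   q3  q5 
   q3   q4  q5 
 * q4   q4  q4 
   q5   q5  q5 
(> = start, * = accepting)

start=q0 accept=q4 q0-0->q5 q0-1->q1 q1-0->q5 q1-1->q2 q2-0->q3 q2-1->q5 q3-0->q4 q3-1->q5 q4-0->q4 q4-1->q4 q5-0->q5 q5-1->q5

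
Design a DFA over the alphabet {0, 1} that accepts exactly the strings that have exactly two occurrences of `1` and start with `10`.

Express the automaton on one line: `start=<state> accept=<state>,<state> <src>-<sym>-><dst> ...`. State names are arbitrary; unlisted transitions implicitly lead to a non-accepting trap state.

Build one automaton per condition and run them in lockstep. The first has 4 states tracking the count of `1`s, saturating at 3; the second has 4 states tracking whether the input so far still matches the prefix `10`. A product state is a pair (one from each), accepting exactly when both do. Minimizing collapses redundant product states.
With 5 states:
        0   1  
>  s0   s1  s2 
   s1   s1  s1 
   s2   s3  s1 
   s3   s3  s4 
 * s4   s4  s1 
(> = start, * = accepting)

start=s0 accept=s4 s0-0->s1 s0-1->s2 s1-0->s1 s1-1->s1 s2-0->s3 s2-1->s1 s3-0->s3 s3-1->s4 s4-0->s4 s4-1->s1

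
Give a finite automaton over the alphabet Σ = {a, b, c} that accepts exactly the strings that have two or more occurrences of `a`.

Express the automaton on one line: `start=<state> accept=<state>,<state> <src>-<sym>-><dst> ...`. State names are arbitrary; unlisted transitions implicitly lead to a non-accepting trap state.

start=S0 accept=S2,S3 S0-a->S1 S0-b->S0 S0-c->S0 S1-a->S2 S1-b->S1 S1-c->S1 S2-a->S3 S2-b->S2 S2-c->S2 S3-a->S3 S3-b->S3 S3-c->S3

Count `a`s, saturating at 3: states S0 through S2 mean 0 through 2 `a`s seen; S3 means more than 2. Each `a` increments (capped at S3); other symbols loop. Accept from {S2, S3}.
        a   b   c  
>  S0   S1  S0  S0 
   S1   S2  S1  S1 
 * S2   S3  S2  S2 
 * S3   S3  S3  S3 
(> = start, * = accepting)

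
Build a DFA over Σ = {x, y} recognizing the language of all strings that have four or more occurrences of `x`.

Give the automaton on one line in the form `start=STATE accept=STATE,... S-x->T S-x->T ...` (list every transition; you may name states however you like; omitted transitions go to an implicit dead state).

start=q0 accept=q4,q5 q0-x->q1 q0-y->q0 q1-x->q2 q1-y->q1 q2-x->q3 q2-y->q2 q3-x->q4 q3-y->q3 q4-x->q5 q4-y->q4 q5-x->q5 q5-y->q5

Count `x`s, saturating at 5: states q0 through q4 mean 0 through 4 `x`s seen; q5 means more than 4. Each `x` increments (capped at q5); other symbols loop. Accept from {q4, q5}.
A 6-state machine:
        x   y  
>  q0   q1  q0 
   q1   q2  q1 
   q2   q3  q2 
   q3   q4  q3 
 * q4   q5  q4 
 * q5   q5  q5 
(> = start, * = accepting)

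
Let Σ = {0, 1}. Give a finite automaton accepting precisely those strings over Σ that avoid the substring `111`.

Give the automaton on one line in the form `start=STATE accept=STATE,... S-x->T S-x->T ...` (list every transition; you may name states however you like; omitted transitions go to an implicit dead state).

start=q0 accept=q0,q1,q2 q0-0->q0 q0-1->q1 q1-0->q0 q1-1->q2 q2-0->q0 q2-1->q3 q3-0->q3 q3-1->q3

This is the complement of 'contains `111`'. Use the same substring-matching states — q0 through q3 holding how much of `111` has just been matched — but flip the accepting set: everything except the trap q3 accepts.
4 states suffice.
        0   1  
>* q0   q0  q1 
 * q1   q0  q2 
 * q2   q0  q3 
   q3   q3  q3 
(> = start, * = accepting)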